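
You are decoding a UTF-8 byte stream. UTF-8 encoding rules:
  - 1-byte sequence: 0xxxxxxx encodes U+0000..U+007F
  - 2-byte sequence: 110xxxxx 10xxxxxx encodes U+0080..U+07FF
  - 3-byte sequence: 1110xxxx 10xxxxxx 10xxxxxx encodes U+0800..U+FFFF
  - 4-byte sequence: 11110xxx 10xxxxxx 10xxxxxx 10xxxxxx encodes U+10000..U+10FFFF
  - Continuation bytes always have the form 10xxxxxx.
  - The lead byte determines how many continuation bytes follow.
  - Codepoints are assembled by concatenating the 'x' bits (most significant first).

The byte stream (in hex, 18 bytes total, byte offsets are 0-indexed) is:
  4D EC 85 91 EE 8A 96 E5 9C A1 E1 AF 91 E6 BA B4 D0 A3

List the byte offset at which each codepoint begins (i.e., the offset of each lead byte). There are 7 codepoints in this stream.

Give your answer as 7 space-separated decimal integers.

Answer: 0 1 4 7 10 13 16

Derivation:
Byte[0]=4D: 1-byte ASCII. cp=U+004D
Byte[1]=EC: 3-byte lead, need 2 cont bytes. acc=0xC
Byte[2]=85: continuation. acc=(acc<<6)|0x05=0x305
Byte[3]=91: continuation. acc=(acc<<6)|0x11=0xC151
Completed: cp=U+C151 (starts at byte 1)
Byte[4]=EE: 3-byte lead, need 2 cont bytes. acc=0xE
Byte[5]=8A: continuation. acc=(acc<<6)|0x0A=0x38A
Byte[6]=96: continuation. acc=(acc<<6)|0x16=0xE296
Completed: cp=U+E296 (starts at byte 4)
Byte[7]=E5: 3-byte lead, need 2 cont bytes. acc=0x5
Byte[8]=9C: continuation. acc=(acc<<6)|0x1C=0x15C
Byte[9]=A1: continuation. acc=(acc<<6)|0x21=0x5721
Completed: cp=U+5721 (starts at byte 7)
Byte[10]=E1: 3-byte lead, need 2 cont bytes. acc=0x1
Byte[11]=AF: continuation. acc=(acc<<6)|0x2F=0x6F
Byte[12]=91: continuation. acc=(acc<<6)|0x11=0x1BD1
Completed: cp=U+1BD1 (starts at byte 10)
Byte[13]=E6: 3-byte lead, need 2 cont bytes. acc=0x6
Byte[14]=BA: continuation. acc=(acc<<6)|0x3A=0x1BA
Byte[15]=B4: continuation. acc=(acc<<6)|0x34=0x6EB4
Completed: cp=U+6EB4 (starts at byte 13)
Byte[16]=D0: 2-byte lead, need 1 cont bytes. acc=0x10
Byte[17]=A3: continuation. acc=(acc<<6)|0x23=0x423
Completed: cp=U+0423 (starts at byte 16)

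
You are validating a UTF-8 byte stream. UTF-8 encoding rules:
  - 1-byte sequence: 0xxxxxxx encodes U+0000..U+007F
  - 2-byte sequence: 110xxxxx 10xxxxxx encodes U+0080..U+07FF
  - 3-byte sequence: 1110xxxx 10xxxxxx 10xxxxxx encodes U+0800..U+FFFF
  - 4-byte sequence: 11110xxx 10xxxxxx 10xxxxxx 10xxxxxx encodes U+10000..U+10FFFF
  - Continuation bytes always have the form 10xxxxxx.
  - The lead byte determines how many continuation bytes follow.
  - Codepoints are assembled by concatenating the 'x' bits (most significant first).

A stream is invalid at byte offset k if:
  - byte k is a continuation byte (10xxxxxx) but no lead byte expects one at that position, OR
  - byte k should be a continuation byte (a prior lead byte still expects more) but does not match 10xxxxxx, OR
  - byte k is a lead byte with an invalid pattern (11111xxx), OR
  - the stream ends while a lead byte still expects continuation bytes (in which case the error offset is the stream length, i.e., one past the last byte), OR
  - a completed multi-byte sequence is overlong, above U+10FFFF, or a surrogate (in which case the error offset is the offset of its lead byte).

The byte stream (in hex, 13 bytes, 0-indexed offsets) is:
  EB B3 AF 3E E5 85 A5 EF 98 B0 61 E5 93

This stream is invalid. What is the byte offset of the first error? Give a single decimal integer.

Answer: 13

Derivation:
Byte[0]=EB: 3-byte lead, need 2 cont bytes. acc=0xB
Byte[1]=B3: continuation. acc=(acc<<6)|0x33=0x2F3
Byte[2]=AF: continuation. acc=(acc<<6)|0x2F=0xBCEF
Completed: cp=U+BCEF (starts at byte 0)
Byte[3]=3E: 1-byte ASCII. cp=U+003E
Byte[4]=E5: 3-byte lead, need 2 cont bytes. acc=0x5
Byte[5]=85: continuation. acc=(acc<<6)|0x05=0x145
Byte[6]=A5: continuation. acc=(acc<<6)|0x25=0x5165
Completed: cp=U+5165 (starts at byte 4)
Byte[7]=EF: 3-byte lead, need 2 cont bytes. acc=0xF
Byte[8]=98: continuation. acc=(acc<<6)|0x18=0x3D8
Byte[9]=B0: continuation. acc=(acc<<6)|0x30=0xF630
Completed: cp=U+F630 (starts at byte 7)
Byte[10]=61: 1-byte ASCII. cp=U+0061
Byte[11]=E5: 3-byte lead, need 2 cont bytes. acc=0x5
Byte[12]=93: continuation. acc=(acc<<6)|0x13=0x153
Byte[13]: stream ended, expected continuation. INVALID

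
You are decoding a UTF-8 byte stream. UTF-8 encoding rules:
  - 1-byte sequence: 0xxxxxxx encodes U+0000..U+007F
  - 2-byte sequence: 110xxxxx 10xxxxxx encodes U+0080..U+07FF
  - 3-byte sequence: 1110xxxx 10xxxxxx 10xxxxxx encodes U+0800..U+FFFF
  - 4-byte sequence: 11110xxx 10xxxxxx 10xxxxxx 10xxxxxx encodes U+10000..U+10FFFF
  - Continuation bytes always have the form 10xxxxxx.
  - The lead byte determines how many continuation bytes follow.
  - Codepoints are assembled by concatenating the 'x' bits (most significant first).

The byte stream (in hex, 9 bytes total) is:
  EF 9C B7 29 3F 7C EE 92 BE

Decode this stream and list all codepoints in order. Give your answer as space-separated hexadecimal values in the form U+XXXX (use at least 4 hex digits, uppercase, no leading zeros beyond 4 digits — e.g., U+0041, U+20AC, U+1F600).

Answer: U+F737 U+0029 U+003F U+007C U+E4BE

Derivation:
Byte[0]=EF: 3-byte lead, need 2 cont bytes. acc=0xF
Byte[1]=9C: continuation. acc=(acc<<6)|0x1C=0x3DC
Byte[2]=B7: continuation. acc=(acc<<6)|0x37=0xF737
Completed: cp=U+F737 (starts at byte 0)
Byte[3]=29: 1-byte ASCII. cp=U+0029
Byte[4]=3F: 1-byte ASCII. cp=U+003F
Byte[5]=7C: 1-byte ASCII. cp=U+007C
Byte[6]=EE: 3-byte lead, need 2 cont bytes. acc=0xE
Byte[7]=92: continuation. acc=(acc<<6)|0x12=0x392
Byte[8]=BE: continuation. acc=(acc<<6)|0x3E=0xE4BE
Completed: cp=U+E4BE (starts at byte 6)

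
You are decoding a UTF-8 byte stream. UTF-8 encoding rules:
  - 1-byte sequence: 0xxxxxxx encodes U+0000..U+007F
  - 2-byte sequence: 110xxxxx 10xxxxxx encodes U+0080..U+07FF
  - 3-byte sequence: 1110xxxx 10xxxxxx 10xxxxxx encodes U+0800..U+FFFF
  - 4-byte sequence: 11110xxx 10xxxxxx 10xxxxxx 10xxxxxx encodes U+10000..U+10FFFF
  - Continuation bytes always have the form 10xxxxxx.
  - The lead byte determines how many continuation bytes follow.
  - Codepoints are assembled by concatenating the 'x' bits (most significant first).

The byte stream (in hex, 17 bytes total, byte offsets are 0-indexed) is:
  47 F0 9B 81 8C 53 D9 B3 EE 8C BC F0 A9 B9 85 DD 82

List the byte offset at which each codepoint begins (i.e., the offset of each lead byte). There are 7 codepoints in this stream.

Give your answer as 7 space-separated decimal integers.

Byte[0]=47: 1-byte ASCII. cp=U+0047
Byte[1]=F0: 4-byte lead, need 3 cont bytes. acc=0x0
Byte[2]=9B: continuation. acc=(acc<<6)|0x1B=0x1B
Byte[3]=81: continuation. acc=(acc<<6)|0x01=0x6C1
Byte[4]=8C: continuation. acc=(acc<<6)|0x0C=0x1B04C
Completed: cp=U+1B04C (starts at byte 1)
Byte[5]=53: 1-byte ASCII. cp=U+0053
Byte[6]=D9: 2-byte lead, need 1 cont bytes. acc=0x19
Byte[7]=B3: continuation. acc=(acc<<6)|0x33=0x673
Completed: cp=U+0673 (starts at byte 6)
Byte[8]=EE: 3-byte lead, need 2 cont bytes. acc=0xE
Byte[9]=8C: continuation. acc=(acc<<6)|0x0C=0x38C
Byte[10]=BC: continuation. acc=(acc<<6)|0x3C=0xE33C
Completed: cp=U+E33C (starts at byte 8)
Byte[11]=F0: 4-byte lead, need 3 cont bytes. acc=0x0
Byte[12]=A9: continuation. acc=(acc<<6)|0x29=0x29
Byte[13]=B9: continuation. acc=(acc<<6)|0x39=0xA79
Byte[14]=85: continuation. acc=(acc<<6)|0x05=0x29E45
Completed: cp=U+29E45 (starts at byte 11)
Byte[15]=DD: 2-byte lead, need 1 cont bytes. acc=0x1D
Byte[16]=82: continuation. acc=(acc<<6)|0x02=0x742
Completed: cp=U+0742 (starts at byte 15)

Answer: 0 1 5 6 8 11 15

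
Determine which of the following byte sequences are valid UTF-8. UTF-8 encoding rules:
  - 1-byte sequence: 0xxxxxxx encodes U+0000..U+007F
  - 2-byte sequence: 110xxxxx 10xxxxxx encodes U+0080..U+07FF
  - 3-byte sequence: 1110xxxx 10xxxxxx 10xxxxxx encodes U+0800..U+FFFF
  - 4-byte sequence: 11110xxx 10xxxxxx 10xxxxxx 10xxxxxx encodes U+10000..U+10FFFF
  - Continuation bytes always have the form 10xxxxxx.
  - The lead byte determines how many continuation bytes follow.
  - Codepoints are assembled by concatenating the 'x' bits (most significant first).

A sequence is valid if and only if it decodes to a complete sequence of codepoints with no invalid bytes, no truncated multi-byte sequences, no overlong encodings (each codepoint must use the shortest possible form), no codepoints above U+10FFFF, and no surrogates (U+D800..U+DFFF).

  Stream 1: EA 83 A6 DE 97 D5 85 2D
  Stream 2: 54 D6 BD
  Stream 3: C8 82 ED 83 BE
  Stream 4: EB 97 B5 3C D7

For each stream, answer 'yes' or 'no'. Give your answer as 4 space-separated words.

Stream 1: decodes cleanly. VALID
Stream 2: decodes cleanly. VALID
Stream 3: decodes cleanly. VALID
Stream 4: error at byte offset 5. INVALID

Answer: yes yes yes no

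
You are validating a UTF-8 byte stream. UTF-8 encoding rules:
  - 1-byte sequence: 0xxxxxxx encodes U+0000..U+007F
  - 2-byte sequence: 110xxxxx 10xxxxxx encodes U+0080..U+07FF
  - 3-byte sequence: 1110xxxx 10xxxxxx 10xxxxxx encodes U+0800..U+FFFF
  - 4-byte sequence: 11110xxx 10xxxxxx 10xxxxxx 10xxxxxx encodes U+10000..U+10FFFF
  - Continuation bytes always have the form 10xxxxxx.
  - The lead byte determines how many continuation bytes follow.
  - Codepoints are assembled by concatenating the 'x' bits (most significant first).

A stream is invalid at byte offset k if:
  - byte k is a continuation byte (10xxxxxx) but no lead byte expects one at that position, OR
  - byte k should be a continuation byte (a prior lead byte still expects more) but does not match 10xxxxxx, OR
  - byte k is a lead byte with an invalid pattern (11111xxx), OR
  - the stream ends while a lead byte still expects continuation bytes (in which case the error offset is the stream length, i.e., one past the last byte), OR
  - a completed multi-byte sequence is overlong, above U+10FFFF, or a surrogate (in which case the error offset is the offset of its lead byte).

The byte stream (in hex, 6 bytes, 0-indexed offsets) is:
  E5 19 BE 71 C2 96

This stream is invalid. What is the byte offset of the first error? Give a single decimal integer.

Answer: 1

Derivation:
Byte[0]=E5: 3-byte lead, need 2 cont bytes. acc=0x5
Byte[1]=19: expected 10xxxxxx continuation. INVALID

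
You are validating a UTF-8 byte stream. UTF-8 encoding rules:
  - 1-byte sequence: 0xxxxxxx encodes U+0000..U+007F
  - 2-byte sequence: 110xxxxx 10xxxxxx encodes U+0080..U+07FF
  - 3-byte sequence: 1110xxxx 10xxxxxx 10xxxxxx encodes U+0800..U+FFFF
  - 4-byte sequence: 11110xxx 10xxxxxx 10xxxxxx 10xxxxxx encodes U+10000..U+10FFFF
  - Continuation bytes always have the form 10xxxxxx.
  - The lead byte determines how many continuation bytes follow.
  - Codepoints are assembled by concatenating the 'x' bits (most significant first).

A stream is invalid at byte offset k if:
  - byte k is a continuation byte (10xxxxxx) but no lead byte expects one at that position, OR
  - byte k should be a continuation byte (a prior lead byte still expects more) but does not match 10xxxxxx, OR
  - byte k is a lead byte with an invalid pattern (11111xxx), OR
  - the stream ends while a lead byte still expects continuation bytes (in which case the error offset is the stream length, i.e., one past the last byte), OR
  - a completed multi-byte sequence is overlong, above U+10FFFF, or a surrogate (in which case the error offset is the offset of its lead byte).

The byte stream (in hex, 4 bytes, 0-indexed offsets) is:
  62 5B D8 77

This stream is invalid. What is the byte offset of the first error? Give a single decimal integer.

Byte[0]=62: 1-byte ASCII. cp=U+0062
Byte[1]=5B: 1-byte ASCII. cp=U+005B
Byte[2]=D8: 2-byte lead, need 1 cont bytes. acc=0x18
Byte[3]=77: expected 10xxxxxx continuation. INVALID

Answer: 3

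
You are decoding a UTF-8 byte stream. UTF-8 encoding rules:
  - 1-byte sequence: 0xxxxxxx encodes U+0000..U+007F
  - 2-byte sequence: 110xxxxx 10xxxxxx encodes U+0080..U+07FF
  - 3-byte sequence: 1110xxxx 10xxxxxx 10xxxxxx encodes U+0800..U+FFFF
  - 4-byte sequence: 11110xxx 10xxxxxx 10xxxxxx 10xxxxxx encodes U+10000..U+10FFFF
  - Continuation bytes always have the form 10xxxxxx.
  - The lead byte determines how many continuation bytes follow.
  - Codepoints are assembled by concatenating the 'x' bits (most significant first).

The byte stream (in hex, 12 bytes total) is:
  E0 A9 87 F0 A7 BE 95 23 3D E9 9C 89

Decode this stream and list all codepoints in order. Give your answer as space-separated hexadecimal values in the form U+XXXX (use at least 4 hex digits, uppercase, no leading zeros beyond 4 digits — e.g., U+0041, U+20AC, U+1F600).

Byte[0]=E0: 3-byte lead, need 2 cont bytes. acc=0x0
Byte[1]=A9: continuation. acc=(acc<<6)|0x29=0x29
Byte[2]=87: continuation. acc=(acc<<6)|0x07=0xA47
Completed: cp=U+0A47 (starts at byte 0)
Byte[3]=F0: 4-byte lead, need 3 cont bytes. acc=0x0
Byte[4]=A7: continuation. acc=(acc<<6)|0x27=0x27
Byte[5]=BE: continuation. acc=(acc<<6)|0x3E=0x9FE
Byte[6]=95: continuation. acc=(acc<<6)|0x15=0x27F95
Completed: cp=U+27F95 (starts at byte 3)
Byte[7]=23: 1-byte ASCII. cp=U+0023
Byte[8]=3D: 1-byte ASCII. cp=U+003D
Byte[9]=E9: 3-byte lead, need 2 cont bytes. acc=0x9
Byte[10]=9C: continuation. acc=(acc<<6)|0x1C=0x25C
Byte[11]=89: continuation. acc=(acc<<6)|0x09=0x9709
Completed: cp=U+9709 (starts at byte 9)

Answer: U+0A47 U+27F95 U+0023 U+003D U+9709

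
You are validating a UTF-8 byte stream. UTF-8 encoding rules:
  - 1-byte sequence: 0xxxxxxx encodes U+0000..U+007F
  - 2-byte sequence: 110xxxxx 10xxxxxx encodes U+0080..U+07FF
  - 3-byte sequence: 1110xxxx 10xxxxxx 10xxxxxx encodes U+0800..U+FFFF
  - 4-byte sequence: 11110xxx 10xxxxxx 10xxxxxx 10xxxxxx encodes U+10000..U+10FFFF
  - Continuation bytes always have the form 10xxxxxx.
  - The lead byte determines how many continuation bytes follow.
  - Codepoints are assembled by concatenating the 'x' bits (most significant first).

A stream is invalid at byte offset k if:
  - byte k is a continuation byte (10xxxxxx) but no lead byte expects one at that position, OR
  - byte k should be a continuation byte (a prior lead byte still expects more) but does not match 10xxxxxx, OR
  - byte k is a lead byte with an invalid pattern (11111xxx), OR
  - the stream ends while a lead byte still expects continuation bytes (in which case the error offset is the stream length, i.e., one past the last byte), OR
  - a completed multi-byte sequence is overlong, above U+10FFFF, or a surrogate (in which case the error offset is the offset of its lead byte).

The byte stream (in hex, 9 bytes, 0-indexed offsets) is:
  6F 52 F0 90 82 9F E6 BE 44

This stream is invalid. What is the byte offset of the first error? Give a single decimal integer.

Answer: 8

Derivation:
Byte[0]=6F: 1-byte ASCII. cp=U+006F
Byte[1]=52: 1-byte ASCII. cp=U+0052
Byte[2]=F0: 4-byte lead, need 3 cont bytes. acc=0x0
Byte[3]=90: continuation. acc=(acc<<6)|0x10=0x10
Byte[4]=82: continuation. acc=(acc<<6)|0x02=0x402
Byte[5]=9F: continuation. acc=(acc<<6)|0x1F=0x1009F
Completed: cp=U+1009F (starts at byte 2)
Byte[6]=E6: 3-byte lead, need 2 cont bytes. acc=0x6
Byte[7]=BE: continuation. acc=(acc<<6)|0x3E=0x1BE
Byte[8]=44: expected 10xxxxxx continuation. INVALID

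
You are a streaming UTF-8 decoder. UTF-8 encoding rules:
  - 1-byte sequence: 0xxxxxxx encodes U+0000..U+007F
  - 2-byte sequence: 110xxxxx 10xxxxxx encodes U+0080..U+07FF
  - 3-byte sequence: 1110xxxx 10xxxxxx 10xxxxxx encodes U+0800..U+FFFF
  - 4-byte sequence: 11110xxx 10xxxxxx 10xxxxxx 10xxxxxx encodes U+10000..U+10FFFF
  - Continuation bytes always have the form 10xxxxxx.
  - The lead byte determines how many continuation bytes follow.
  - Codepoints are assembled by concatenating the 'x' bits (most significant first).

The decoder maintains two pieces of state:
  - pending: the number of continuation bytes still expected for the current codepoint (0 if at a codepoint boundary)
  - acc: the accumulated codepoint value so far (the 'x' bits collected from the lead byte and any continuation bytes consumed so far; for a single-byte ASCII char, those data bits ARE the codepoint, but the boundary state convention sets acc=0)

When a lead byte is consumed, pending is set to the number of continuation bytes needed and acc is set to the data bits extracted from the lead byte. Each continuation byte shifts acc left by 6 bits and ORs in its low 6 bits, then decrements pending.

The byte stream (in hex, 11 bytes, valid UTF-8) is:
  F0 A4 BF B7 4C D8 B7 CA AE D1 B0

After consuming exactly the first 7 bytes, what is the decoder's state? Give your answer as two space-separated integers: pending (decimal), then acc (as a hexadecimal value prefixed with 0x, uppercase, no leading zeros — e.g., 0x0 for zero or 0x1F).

Answer: 0 0x637

Derivation:
Byte[0]=F0: 4-byte lead. pending=3, acc=0x0
Byte[1]=A4: continuation. acc=(acc<<6)|0x24=0x24, pending=2
Byte[2]=BF: continuation. acc=(acc<<6)|0x3F=0x93F, pending=1
Byte[3]=B7: continuation. acc=(acc<<6)|0x37=0x24FF7, pending=0
Byte[4]=4C: 1-byte. pending=0, acc=0x0
Byte[5]=D8: 2-byte lead. pending=1, acc=0x18
Byte[6]=B7: continuation. acc=(acc<<6)|0x37=0x637, pending=0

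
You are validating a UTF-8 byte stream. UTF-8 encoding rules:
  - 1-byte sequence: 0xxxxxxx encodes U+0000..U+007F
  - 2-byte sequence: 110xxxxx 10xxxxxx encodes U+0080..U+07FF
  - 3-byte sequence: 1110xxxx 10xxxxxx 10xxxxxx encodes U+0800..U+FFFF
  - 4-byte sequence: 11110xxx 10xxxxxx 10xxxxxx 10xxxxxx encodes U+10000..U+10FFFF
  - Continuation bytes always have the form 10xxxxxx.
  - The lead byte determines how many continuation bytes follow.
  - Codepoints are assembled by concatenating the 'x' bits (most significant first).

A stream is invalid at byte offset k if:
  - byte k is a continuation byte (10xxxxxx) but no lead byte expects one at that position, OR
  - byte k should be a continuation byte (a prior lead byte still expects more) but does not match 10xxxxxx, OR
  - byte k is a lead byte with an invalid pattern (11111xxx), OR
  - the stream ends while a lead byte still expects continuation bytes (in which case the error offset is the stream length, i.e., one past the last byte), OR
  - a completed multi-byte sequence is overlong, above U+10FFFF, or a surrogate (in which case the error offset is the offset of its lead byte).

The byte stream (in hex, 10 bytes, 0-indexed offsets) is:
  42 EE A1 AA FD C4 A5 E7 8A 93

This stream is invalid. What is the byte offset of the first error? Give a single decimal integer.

Answer: 4

Derivation:
Byte[0]=42: 1-byte ASCII. cp=U+0042
Byte[1]=EE: 3-byte lead, need 2 cont bytes. acc=0xE
Byte[2]=A1: continuation. acc=(acc<<6)|0x21=0x3A1
Byte[3]=AA: continuation. acc=(acc<<6)|0x2A=0xE86A
Completed: cp=U+E86A (starts at byte 1)
Byte[4]=FD: INVALID lead byte (not 0xxx/110x/1110/11110)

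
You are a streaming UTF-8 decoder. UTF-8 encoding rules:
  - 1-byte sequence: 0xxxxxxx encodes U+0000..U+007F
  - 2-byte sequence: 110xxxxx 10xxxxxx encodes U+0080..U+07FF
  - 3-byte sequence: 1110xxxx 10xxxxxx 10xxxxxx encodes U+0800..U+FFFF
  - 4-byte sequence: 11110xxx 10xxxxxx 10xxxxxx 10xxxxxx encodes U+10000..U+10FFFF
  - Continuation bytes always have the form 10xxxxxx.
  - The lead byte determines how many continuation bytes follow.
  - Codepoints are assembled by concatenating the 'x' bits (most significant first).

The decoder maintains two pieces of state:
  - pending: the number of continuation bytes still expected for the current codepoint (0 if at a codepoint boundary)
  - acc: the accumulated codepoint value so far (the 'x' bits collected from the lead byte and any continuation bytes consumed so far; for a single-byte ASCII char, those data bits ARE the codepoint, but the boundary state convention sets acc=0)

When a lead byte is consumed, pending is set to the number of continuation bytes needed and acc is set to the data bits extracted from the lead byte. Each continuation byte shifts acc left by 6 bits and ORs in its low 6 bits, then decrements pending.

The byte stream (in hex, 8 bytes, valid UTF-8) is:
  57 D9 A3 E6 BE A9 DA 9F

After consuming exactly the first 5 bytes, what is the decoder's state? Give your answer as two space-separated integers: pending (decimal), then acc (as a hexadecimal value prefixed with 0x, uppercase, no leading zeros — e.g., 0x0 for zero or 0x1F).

Answer: 1 0x1BE

Derivation:
Byte[0]=57: 1-byte. pending=0, acc=0x0
Byte[1]=D9: 2-byte lead. pending=1, acc=0x19
Byte[2]=A3: continuation. acc=(acc<<6)|0x23=0x663, pending=0
Byte[3]=E6: 3-byte lead. pending=2, acc=0x6
Byte[4]=BE: continuation. acc=(acc<<6)|0x3E=0x1BE, pending=1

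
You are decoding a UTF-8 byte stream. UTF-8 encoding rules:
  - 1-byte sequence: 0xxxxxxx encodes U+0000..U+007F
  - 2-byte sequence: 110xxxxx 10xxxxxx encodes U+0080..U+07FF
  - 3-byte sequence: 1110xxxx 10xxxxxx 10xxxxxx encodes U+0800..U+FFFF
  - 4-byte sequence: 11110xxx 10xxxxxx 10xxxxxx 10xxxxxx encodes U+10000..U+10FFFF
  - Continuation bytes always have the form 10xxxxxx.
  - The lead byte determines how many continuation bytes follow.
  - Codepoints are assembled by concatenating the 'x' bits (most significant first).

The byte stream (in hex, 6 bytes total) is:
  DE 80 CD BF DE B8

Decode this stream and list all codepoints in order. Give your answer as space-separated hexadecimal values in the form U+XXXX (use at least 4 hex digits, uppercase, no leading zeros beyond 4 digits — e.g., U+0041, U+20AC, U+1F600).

Answer: U+0780 U+037F U+07B8

Derivation:
Byte[0]=DE: 2-byte lead, need 1 cont bytes. acc=0x1E
Byte[1]=80: continuation. acc=(acc<<6)|0x00=0x780
Completed: cp=U+0780 (starts at byte 0)
Byte[2]=CD: 2-byte lead, need 1 cont bytes. acc=0xD
Byte[3]=BF: continuation. acc=(acc<<6)|0x3F=0x37F
Completed: cp=U+037F (starts at byte 2)
Byte[4]=DE: 2-byte lead, need 1 cont bytes. acc=0x1E
Byte[5]=B8: continuation. acc=(acc<<6)|0x38=0x7B8
Completed: cp=U+07B8 (starts at byte 4)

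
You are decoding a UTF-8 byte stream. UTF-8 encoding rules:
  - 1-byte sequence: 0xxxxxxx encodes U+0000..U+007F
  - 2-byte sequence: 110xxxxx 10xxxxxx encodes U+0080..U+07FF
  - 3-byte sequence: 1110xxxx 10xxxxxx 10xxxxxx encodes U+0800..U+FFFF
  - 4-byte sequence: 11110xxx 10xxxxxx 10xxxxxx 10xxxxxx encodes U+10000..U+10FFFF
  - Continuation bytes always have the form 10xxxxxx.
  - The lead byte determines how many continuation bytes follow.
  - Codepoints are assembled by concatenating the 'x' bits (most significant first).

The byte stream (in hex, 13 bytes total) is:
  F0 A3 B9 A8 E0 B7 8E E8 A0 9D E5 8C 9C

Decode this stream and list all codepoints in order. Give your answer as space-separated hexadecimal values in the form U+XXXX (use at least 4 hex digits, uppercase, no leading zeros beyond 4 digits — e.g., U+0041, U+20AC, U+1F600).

Answer: U+23E68 U+0DCE U+881D U+531C

Derivation:
Byte[0]=F0: 4-byte lead, need 3 cont bytes. acc=0x0
Byte[1]=A3: continuation. acc=(acc<<6)|0x23=0x23
Byte[2]=B9: continuation. acc=(acc<<6)|0x39=0x8F9
Byte[3]=A8: continuation. acc=(acc<<6)|0x28=0x23E68
Completed: cp=U+23E68 (starts at byte 0)
Byte[4]=E0: 3-byte lead, need 2 cont bytes. acc=0x0
Byte[5]=B7: continuation. acc=(acc<<6)|0x37=0x37
Byte[6]=8E: continuation. acc=(acc<<6)|0x0E=0xDCE
Completed: cp=U+0DCE (starts at byte 4)
Byte[7]=E8: 3-byte lead, need 2 cont bytes. acc=0x8
Byte[8]=A0: continuation. acc=(acc<<6)|0x20=0x220
Byte[9]=9D: continuation. acc=(acc<<6)|0x1D=0x881D
Completed: cp=U+881D (starts at byte 7)
Byte[10]=E5: 3-byte lead, need 2 cont bytes. acc=0x5
Byte[11]=8C: continuation. acc=(acc<<6)|0x0C=0x14C
Byte[12]=9C: continuation. acc=(acc<<6)|0x1C=0x531C
Completed: cp=U+531C (starts at byte 10)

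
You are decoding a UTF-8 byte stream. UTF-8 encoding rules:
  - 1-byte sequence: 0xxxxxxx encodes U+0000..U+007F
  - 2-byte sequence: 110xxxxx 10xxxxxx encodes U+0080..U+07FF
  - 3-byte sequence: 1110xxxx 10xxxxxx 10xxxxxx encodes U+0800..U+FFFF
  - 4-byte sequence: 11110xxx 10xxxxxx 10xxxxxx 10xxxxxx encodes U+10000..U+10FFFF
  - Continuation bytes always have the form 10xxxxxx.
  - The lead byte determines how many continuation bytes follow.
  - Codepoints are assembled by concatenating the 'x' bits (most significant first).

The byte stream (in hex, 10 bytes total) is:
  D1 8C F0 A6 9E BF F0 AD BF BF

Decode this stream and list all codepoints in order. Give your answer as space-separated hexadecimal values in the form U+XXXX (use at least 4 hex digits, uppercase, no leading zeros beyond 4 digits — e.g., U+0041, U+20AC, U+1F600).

Byte[0]=D1: 2-byte lead, need 1 cont bytes. acc=0x11
Byte[1]=8C: continuation. acc=(acc<<6)|0x0C=0x44C
Completed: cp=U+044C (starts at byte 0)
Byte[2]=F0: 4-byte lead, need 3 cont bytes. acc=0x0
Byte[3]=A6: continuation. acc=(acc<<6)|0x26=0x26
Byte[4]=9E: continuation. acc=(acc<<6)|0x1E=0x99E
Byte[5]=BF: continuation. acc=(acc<<6)|0x3F=0x267BF
Completed: cp=U+267BF (starts at byte 2)
Byte[6]=F0: 4-byte lead, need 3 cont bytes. acc=0x0
Byte[7]=AD: continuation. acc=(acc<<6)|0x2D=0x2D
Byte[8]=BF: continuation. acc=(acc<<6)|0x3F=0xB7F
Byte[9]=BF: continuation. acc=(acc<<6)|0x3F=0x2DFFF
Completed: cp=U+2DFFF (starts at byte 6)

Answer: U+044C U+267BF U+2DFFF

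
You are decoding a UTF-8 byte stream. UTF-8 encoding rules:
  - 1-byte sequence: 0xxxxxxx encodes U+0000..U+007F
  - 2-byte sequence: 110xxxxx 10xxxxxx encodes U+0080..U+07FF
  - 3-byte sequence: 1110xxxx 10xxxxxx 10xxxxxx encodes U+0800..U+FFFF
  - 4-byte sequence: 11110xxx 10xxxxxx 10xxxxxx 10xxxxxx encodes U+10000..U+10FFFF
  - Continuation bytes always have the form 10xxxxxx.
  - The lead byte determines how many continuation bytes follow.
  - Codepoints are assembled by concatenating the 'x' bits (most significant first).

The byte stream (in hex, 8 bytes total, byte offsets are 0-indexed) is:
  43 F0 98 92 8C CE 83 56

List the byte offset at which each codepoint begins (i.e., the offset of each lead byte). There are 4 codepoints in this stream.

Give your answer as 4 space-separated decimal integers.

Byte[0]=43: 1-byte ASCII. cp=U+0043
Byte[1]=F0: 4-byte lead, need 3 cont bytes. acc=0x0
Byte[2]=98: continuation. acc=(acc<<6)|0x18=0x18
Byte[3]=92: continuation. acc=(acc<<6)|0x12=0x612
Byte[4]=8C: continuation. acc=(acc<<6)|0x0C=0x1848C
Completed: cp=U+1848C (starts at byte 1)
Byte[5]=CE: 2-byte lead, need 1 cont bytes. acc=0xE
Byte[6]=83: continuation. acc=(acc<<6)|0x03=0x383
Completed: cp=U+0383 (starts at byte 5)
Byte[7]=56: 1-byte ASCII. cp=U+0056

Answer: 0 1 5 7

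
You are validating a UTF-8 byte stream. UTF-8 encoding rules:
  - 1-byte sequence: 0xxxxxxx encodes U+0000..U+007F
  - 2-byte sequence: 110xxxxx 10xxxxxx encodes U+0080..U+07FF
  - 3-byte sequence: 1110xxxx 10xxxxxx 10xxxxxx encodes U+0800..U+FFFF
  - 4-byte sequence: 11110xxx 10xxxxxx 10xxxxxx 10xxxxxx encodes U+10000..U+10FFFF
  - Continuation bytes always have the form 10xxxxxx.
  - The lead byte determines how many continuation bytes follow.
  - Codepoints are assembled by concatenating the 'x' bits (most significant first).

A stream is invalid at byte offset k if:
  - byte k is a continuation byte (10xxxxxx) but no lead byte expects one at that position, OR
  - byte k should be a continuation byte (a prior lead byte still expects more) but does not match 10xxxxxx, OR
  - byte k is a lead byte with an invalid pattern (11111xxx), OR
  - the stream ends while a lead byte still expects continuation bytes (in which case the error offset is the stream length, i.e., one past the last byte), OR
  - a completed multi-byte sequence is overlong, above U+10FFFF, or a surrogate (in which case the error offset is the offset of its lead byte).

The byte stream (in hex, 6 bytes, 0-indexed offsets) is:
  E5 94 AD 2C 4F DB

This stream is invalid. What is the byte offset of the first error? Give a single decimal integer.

Answer: 6

Derivation:
Byte[0]=E5: 3-byte lead, need 2 cont bytes. acc=0x5
Byte[1]=94: continuation. acc=(acc<<6)|0x14=0x154
Byte[2]=AD: continuation. acc=(acc<<6)|0x2D=0x552D
Completed: cp=U+552D (starts at byte 0)
Byte[3]=2C: 1-byte ASCII. cp=U+002C
Byte[4]=4F: 1-byte ASCII. cp=U+004F
Byte[5]=DB: 2-byte lead, need 1 cont bytes. acc=0x1B
Byte[6]: stream ended, expected continuation. INVALID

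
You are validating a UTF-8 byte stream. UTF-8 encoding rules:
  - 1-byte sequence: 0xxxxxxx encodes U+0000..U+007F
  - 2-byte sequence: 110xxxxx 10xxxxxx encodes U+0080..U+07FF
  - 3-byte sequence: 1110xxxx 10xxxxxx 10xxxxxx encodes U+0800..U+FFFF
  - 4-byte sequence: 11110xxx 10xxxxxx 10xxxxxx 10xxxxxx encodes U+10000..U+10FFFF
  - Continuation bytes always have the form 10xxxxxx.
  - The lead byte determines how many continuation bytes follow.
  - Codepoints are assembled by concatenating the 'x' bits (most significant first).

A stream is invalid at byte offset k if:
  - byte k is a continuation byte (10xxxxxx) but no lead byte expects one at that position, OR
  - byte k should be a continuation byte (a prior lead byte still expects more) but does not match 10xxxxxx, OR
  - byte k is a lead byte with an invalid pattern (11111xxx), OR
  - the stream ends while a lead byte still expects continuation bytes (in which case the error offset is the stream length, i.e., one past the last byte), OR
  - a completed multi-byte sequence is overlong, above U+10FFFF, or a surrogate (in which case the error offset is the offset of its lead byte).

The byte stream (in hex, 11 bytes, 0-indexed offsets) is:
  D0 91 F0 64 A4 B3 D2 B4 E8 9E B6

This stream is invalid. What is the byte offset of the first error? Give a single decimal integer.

Byte[0]=D0: 2-byte lead, need 1 cont bytes. acc=0x10
Byte[1]=91: continuation. acc=(acc<<6)|0x11=0x411
Completed: cp=U+0411 (starts at byte 0)
Byte[2]=F0: 4-byte lead, need 3 cont bytes. acc=0x0
Byte[3]=64: expected 10xxxxxx continuation. INVALID

Answer: 3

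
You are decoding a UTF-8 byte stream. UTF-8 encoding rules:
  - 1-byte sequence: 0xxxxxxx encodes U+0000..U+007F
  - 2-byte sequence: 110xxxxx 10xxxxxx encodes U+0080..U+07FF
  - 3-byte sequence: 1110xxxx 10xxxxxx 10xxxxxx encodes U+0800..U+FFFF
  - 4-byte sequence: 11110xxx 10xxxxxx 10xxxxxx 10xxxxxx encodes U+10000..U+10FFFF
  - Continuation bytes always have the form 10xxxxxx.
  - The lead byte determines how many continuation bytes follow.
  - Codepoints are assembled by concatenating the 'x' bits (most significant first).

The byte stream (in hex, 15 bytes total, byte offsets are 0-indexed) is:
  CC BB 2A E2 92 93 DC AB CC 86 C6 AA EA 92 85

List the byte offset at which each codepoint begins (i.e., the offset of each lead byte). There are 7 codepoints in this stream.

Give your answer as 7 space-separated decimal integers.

Byte[0]=CC: 2-byte lead, need 1 cont bytes. acc=0xC
Byte[1]=BB: continuation. acc=(acc<<6)|0x3B=0x33B
Completed: cp=U+033B (starts at byte 0)
Byte[2]=2A: 1-byte ASCII. cp=U+002A
Byte[3]=E2: 3-byte lead, need 2 cont bytes. acc=0x2
Byte[4]=92: continuation. acc=(acc<<6)|0x12=0x92
Byte[5]=93: continuation. acc=(acc<<6)|0x13=0x2493
Completed: cp=U+2493 (starts at byte 3)
Byte[6]=DC: 2-byte lead, need 1 cont bytes. acc=0x1C
Byte[7]=AB: continuation. acc=(acc<<6)|0x2B=0x72B
Completed: cp=U+072B (starts at byte 6)
Byte[8]=CC: 2-byte lead, need 1 cont bytes. acc=0xC
Byte[9]=86: continuation. acc=(acc<<6)|0x06=0x306
Completed: cp=U+0306 (starts at byte 8)
Byte[10]=C6: 2-byte lead, need 1 cont bytes. acc=0x6
Byte[11]=AA: continuation. acc=(acc<<6)|0x2A=0x1AA
Completed: cp=U+01AA (starts at byte 10)
Byte[12]=EA: 3-byte lead, need 2 cont bytes. acc=0xA
Byte[13]=92: continuation. acc=(acc<<6)|0x12=0x292
Byte[14]=85: continuation. acc=(acc<<6)|0x05=0xA485
Completed: cp=U+A485 (starts at byte 12)

Answer: 0 2 3 6 8 10 12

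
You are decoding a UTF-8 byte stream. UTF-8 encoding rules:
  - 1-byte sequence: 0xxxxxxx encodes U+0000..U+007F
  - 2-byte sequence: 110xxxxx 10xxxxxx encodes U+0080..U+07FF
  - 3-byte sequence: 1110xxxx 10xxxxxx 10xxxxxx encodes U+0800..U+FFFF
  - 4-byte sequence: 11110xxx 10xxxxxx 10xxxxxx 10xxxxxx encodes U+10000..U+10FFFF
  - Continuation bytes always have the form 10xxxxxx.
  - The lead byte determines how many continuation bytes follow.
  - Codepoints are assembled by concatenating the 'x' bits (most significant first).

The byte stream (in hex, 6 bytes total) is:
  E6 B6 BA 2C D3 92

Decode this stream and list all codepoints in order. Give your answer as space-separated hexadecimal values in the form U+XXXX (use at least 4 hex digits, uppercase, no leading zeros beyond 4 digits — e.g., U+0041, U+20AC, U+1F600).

Answer: U+6DBA U+002C U+04D2

Derivation:
Byte[0]=E6: 3-byte lead, need 2 cont bytes. acc=0x6
Byte[1]=B6: continuation. acc=(acc<<6)|0x36=0x1B6
Byte[2]=BA: continuation. acc=(acc<<6)|0x3A=0x6DBA
Completed: cp=U+6DBA (starts at byte 0)
Byte[3]=2C: 1-byte ASCII. cp=U+002C
Byte[4]=D3: 2-byte lead, need 1 cont bytes. acc=0x13
Byte[5]=92: continuation. acc=(acc<<6)|0x12=0x4D2
Completed: cp=U+04D2 (starts at byte 4)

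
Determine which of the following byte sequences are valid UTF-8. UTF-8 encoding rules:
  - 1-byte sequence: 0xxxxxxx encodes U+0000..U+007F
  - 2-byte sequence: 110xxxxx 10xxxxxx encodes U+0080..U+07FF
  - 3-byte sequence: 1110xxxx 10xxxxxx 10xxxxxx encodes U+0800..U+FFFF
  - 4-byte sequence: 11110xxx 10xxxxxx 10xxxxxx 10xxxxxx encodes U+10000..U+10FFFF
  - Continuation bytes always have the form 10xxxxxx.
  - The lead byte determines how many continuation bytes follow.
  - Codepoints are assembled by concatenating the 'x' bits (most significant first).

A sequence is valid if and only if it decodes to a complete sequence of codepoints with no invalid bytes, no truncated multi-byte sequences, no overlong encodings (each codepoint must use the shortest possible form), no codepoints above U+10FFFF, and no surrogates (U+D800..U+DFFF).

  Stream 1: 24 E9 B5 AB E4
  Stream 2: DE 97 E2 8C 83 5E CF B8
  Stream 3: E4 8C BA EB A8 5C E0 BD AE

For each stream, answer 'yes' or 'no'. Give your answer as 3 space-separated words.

Stream 1: error at byte offset 5. INVALID
Stream 2: decodes cleanly. VALID
Stream 3: error at byte offset 5. INVALID

Answer: no yes no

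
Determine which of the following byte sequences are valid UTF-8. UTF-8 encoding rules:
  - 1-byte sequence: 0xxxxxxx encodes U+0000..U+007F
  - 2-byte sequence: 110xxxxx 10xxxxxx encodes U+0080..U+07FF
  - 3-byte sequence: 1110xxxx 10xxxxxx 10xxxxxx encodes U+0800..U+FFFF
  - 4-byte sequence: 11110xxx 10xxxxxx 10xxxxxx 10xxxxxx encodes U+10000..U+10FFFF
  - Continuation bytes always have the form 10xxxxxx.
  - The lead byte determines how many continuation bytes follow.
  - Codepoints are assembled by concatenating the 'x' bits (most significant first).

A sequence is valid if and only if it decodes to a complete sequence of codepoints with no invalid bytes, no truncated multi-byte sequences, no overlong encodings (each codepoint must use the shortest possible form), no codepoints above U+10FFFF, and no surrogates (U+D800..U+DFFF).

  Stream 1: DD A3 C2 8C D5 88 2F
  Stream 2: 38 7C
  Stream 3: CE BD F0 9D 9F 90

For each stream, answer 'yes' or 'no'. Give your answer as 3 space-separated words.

Stream 1: decodes cleanly. VALID
Stream 2: decodes cleanly. VALID
Stream 3: decodes cleanly. VALID

Answer: yes yes yes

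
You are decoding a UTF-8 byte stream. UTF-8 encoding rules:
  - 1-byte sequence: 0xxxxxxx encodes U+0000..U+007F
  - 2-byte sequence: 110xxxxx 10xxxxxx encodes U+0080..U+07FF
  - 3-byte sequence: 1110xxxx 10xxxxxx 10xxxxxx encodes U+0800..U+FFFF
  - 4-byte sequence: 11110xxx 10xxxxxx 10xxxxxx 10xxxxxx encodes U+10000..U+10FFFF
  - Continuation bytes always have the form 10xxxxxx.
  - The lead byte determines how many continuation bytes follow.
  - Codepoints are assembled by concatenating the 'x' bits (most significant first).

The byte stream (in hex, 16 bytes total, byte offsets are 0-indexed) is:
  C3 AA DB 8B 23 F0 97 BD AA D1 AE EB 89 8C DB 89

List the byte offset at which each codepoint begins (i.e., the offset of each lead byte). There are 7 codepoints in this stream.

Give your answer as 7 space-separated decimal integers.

Answer: 0 2 4 5 9 11 14

Derivation:
Byte[0]=C3: 2-byte lead, need 1 cont bytes. acc=0x3
Byte[1]=AA: continuation. acc=(acc<<6)|0x2A=0xEA
Completed: cp=U+00EA (starts at byte 0)
Byte[2]=DB: 2-byte lead, need 1 cont bytes. acc=0x1B
Byte[3]=8B: continuation. acc=(acc<<6)|0x0B=0x6CB
Completed: cp=U+06CB (starts at byte 2)
Byte[4]=23: 1-byte ASCII. cp=U+0023
Byte[5]=F0: 4-byte lead, need 3 cont bytes. acc=0x0
Byte[6]=97: continuation. acc=(acc<<6)|0x17=0x17
Byte[7]=BD: continuation. acc=(acc<<6)|0x3D=0x5FD
Byte[8]=AA: continuation. acc=(acc<<6)|0x2A=0x17F6A
Completed: cp=U+17F6A (starts at byte 5)
Byte[9]=D1: 2-byte lead, need 1 cont bytes. acc=0x11
Byte[10]=AE: continuation. acc=(acc<<6)|0x2E=0x46E
Completed: cp=U+046E (starts at byte 9)
Byte[11]=EB: 3-byte lead, need 2 cont bytes. acc=0xB
Byte[12]=89: continuation. acc=(acc<<6)|0x09=0x2C9
Byte[13]=8C: continuation. acc=(acc<<6)|0x0C=0xB24C
Completed: cp=U+B24C (starts at byte 11)
Byte[14]=DB: 2-byte lead, need 1 cont bytes. acc=0x1B
Byte[15]=89: continuation. acc=(acc<<6)|0x09=0x6C9
Completed: cp=U+06C9 (starts at byte 14)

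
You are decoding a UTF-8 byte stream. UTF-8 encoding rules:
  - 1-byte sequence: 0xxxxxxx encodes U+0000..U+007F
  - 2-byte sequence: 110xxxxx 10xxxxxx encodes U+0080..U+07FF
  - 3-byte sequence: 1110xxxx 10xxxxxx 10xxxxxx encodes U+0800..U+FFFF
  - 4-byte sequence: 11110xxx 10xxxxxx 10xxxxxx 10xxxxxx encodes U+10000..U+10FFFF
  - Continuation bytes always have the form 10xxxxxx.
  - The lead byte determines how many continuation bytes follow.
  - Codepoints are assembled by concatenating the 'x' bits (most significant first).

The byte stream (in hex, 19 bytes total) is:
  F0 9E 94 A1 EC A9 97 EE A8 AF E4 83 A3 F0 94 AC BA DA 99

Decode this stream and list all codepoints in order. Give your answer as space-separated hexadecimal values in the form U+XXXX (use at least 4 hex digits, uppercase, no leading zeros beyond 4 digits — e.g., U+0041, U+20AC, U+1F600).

Byte[0]=F0: 4-byte lead, need 3 cont bytes. acc=0x0
Byte[1]=9E: continuation. acc=(acc<<6)|0x1E=0x1E
Byte[2]=94: continuation. acc=(acc<<6)|0x14=0x794
Byte[3]=A1: continuation. acc=(acc<<6)|0x21=0x1E521
Completed: cp=U+1E521 (starts at byte 0)
Byte[4]=EC: 3-byte lead, need 2 cont bytes. acc=0xC
Byte[5]=A9: continuation. acc=(acc<<6)|0x29=0x329
Byte[6]=97: continuation. acc=(acc<<6)|0x17=0xCA57
Completed: cp=U+CA57 (starts at byte 4)
Byte[7]=EE: 3-byte lead, need 2 cont bytes. acc=0xE
Byte[8]=A8: continuation. acc=(acc<<6)|0x28=0x3A8
Byte[9]=AF: continuation. acc=(acc<<6)|0x2F=0xEA2F
Completed: cp=U+EA2F (starts at byte 7)
Byte[10]=E4: 3-byte lead, need 2 cont bytes. acc=0x4
Byte[11]=83: continuation. acc=(acc<<6)|0x03=0x103
Byte[12]=A3: continuation. acc=(acc<<6)|0x23=0x40E3
Completed: cp=U+40E3 (starts at byte 10)
Byte[13]=F0: 4-byte lead, need 3 cont bytes. acc=0x0
Byte[14]=94: continuation. acc=(acc<<6)|0x14=0x14
Byte[15]=AC: continuation. acc=(acc<<6)|0x2C=0x52C
Byte[16]=BA: continuation. acc=(acc<<6)|0x3A=0x14B3A
Completed: cp=U+14B3A (starts at byte 13)
Byte[17]=DA: 2-byte lead, need 1 cont bytes. acc=0x1A
Byte[18]=99: continuation. acc=(acc<<6)|0x19=0x699
Completed: cp=U+0699 (starts at byte 17)

Answer: U+1E521 U+CA57 U+EA2F U+40E3 U+14B3A U+0699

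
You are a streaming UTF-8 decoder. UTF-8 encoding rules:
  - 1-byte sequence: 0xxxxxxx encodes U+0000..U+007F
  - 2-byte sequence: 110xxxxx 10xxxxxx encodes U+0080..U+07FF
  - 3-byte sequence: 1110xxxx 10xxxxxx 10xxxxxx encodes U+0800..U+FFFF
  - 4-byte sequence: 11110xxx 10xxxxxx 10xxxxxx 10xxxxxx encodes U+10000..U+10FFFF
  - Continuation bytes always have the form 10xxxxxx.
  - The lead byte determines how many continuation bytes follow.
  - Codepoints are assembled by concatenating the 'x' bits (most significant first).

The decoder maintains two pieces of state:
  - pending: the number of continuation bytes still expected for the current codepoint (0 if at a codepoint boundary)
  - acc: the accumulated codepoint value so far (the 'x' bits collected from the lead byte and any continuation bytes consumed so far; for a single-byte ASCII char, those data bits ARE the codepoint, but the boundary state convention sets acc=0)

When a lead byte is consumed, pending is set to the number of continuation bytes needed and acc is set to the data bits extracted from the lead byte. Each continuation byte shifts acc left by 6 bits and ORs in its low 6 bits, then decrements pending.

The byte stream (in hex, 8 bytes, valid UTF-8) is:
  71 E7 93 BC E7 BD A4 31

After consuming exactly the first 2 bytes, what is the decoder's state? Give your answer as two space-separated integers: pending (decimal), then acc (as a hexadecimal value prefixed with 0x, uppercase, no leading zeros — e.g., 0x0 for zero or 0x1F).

Answer: 2 0x7

Derivation:
Byte[0]=71: 1-byte. pending=0, acc=0x0
Byte[1]=E7: 3-byte lead. pending=2, acc=0x7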